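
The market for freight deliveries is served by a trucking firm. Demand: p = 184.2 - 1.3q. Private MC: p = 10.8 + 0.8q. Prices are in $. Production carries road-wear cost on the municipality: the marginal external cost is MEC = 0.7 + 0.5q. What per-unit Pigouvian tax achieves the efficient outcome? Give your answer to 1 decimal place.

Social marginal cost = private MC + MEC = 11.5 + 1.3q.
Set SMC = demand: 11.5 + 1.3q = 184.2 - 1.3q → q* = 66.4231.
The Pigouvian tax equals MEC at q*: 0.7 + 0.5×66.4231 = 33.9116.

tax = $33.9 per unit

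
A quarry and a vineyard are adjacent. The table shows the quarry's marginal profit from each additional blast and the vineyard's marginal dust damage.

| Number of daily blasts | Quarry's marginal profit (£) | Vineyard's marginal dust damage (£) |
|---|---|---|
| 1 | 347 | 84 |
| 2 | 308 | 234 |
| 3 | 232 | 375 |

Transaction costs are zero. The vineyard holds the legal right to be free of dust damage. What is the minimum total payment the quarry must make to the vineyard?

£318

Efficient level: marginal profit ≥ marginal dust damage through level 2, so k* = 2.
With the vineyard holding the right, the quarry must at least compensate total damage at k*: 84 + 234 = 318.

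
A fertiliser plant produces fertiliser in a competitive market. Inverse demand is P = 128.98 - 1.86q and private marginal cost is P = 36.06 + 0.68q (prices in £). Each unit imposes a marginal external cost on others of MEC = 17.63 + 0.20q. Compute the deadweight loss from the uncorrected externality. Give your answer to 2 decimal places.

DWL = £113.56

Market equilibrium (private): 36.06 + 0.68q = 128.98 - 1.86q → q_m = 36.5827.
Social marginal cost = private MC + MEC = 53.69 + 0.88q.
Set SMC = demand: 53.69 + 0.88q = 128.98 - 1.86q → q* = 27.4781.
The welfare-loss triangle has base |q_m − q*| and height MEC(q_m) (the vertical gap between SMC and demand is zero at q* and MEC at q_m).
DWL = ½ × 9.1046 × 24.9465 = 113.5640.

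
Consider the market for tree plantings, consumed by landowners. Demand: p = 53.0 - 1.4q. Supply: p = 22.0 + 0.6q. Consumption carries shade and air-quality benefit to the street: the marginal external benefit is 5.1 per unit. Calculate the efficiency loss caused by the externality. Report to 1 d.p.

Market equilibrium (private): 22.0 + 0.6q = 53.0 - 1.4q → q_m = 15.5000.
Social marginal benefit = demand + MEB = 58.1 - 1.4q.
Set SMB = MC: 58.1 - 1.4q = 22.0 + 0.6q → q* = 18.0500.
Height of the DWL triangle at q_m is SMB(q_m) − MC(q_m) = MEB(q_m) = 5.1000.
DWL = ½ × 2.5500 × 5.1000 = 6.5025.

DWL = 6.5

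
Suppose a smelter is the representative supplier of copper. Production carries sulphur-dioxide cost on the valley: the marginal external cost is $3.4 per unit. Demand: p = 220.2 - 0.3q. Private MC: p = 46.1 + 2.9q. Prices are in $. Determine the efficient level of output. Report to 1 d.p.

q* = 53.3

Social marginal cost = private MC + MEC = 49.5 + 2.9q.
Set SMC = demand: 49.5 + 2.9q = 220.2 - 0.3q → q* = 53.3438.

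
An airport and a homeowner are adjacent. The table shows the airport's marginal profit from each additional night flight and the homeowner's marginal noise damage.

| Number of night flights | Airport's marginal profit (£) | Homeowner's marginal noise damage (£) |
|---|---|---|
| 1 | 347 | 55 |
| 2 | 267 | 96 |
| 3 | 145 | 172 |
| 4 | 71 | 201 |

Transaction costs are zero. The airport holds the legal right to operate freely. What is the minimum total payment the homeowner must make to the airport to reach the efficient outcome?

Left alone the airport would choose level 4 (marginal profit stays positive).
Efficient level: k* = 2 (marginal profit ≥ marginal noise damage through 2).
The homeowner must at least cover the airport's forgone profit from cutting 4→2: 145 + 71 = 216.

£216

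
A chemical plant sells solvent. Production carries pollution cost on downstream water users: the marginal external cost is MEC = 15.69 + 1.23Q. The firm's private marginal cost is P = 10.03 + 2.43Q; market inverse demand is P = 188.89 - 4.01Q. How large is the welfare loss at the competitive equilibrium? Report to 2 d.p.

DWL = 162.00

Market equilibrium (private): 10.03 + 2.43Q = 188.89 - 4.01Q → Q_m = 27.7733.
Social marginal cost = private MC + MEC = 25.72 + 3.66Q.
Set SMC = demand: 25.72 + 3.66Q = 188.89 - 4.01Q → Q* = 21.2738.
Between Q* and Q_m the wedge SMC − demand runs linearly from 0 to MEC(Q_m), so the loss is a triangle.
DWL = ½ × 6.4995 × 49.8511 = 162.0036.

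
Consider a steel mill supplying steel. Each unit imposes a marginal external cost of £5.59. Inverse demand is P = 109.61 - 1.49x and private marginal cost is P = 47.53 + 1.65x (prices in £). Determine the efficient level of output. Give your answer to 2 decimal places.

Social marginal cost = private MC + MEC = 53.12 + 1.65x.
Set SMC = demand: 53.12 + 1.65x = 109.61 - 1.49x → x* = 17.9904.

x* = 17.99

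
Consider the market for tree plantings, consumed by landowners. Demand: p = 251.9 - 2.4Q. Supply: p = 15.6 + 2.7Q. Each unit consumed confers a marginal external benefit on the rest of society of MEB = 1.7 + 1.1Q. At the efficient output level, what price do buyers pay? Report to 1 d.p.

Social marginal benefit = demand + MEB = 253.6 - 1.3Q.
Set SMB = MC: 253.6 - 1.3Q = 15.6 + 2.7Q → Q* = 59.5000.
Consumer price on the demand curve at Q*: 251.9 − 2.4×59.5000 = 109.1000.

P = 109.1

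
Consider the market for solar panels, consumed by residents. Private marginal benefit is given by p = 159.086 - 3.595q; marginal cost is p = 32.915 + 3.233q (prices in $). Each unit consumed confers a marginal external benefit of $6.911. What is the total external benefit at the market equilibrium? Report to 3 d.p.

$127.705

Market equilibrium (private): 32.915 + 3.233q = 159.086 - 3.595q → q_m = 18.4785.
Total external benefit = MEB × q_m = 6.911 × 18.4785 = 127.7049.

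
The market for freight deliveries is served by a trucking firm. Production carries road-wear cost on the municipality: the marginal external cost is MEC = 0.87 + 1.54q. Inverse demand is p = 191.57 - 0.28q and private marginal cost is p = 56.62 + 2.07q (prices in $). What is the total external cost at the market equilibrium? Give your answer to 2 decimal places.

$2589.18

Market equilibrium (private): 56.62 + 2.07q = 191.57 - 0.28q → q_m = 57.4255.
Total external cost = ∫₀^{q_m} (0.87 + 1.54q) dq = 0.87×57.4255 + ½×1.54×57.4255² = 2589.1800.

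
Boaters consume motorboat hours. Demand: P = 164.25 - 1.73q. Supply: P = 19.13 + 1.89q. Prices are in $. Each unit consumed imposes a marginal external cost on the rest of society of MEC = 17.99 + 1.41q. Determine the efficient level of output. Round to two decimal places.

Social marginal benefit = demand − MEC = 146.26 - 3.14q.
Set SMB = MC: 146.26 - 3.14q = 19.13 + 1.89q → q* = 25.2744.

q* = 25.27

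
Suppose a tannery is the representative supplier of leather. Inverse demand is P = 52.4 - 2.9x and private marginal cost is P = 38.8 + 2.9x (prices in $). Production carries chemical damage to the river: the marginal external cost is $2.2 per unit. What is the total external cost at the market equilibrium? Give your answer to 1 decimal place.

$5.2

Market equilibrium (private): 38.8 + 2.9x = 52.4 - 2.9x → x_m = 2.3448.
Total external cost = MEC × x_m = 2.2 × 2.3448 = 5.1586.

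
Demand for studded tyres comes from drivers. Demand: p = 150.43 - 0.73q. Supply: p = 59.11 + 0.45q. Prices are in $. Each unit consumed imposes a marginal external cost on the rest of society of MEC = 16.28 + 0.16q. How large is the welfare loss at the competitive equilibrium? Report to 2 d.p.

DWL = $306.54

Market equilibrium (private): 59.11 + 0.45q = 150.43 - 0.73q → q_m = 77.3898.
Social marginal benefit = demand − MEC = 134.15 - 0.89q.
Set SMB = MC: 134.15 - 0.89q = 59.11 + 0.45q → q* = 56.0000.
Between q* and q_m the wedge MC − SMB runs linearly from 0 to MEC(q_m), so the loss is a triangle.
DWL = ½ × 21.3898 × 28.6624 = 306.5415.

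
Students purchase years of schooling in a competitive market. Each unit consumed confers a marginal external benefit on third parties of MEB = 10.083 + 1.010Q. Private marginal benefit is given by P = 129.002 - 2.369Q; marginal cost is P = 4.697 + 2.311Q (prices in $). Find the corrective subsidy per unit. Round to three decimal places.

Social marginal benefit = demand + MEB = 139.085 - 1.359Q.
Set SMB = MC: 139.085 - 1.359Q = 4.697 + 2.311Q → Q* = 36.6180.
The Pigouvian subsidy equals MEB at Q*: 10.083 + 1.010×36.6180 = 47.0672.

subsidy = $47.067 per unit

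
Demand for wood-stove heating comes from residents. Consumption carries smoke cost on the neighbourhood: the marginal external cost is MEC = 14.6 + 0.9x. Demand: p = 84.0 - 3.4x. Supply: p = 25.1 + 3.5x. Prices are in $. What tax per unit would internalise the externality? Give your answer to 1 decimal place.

tax = $19.7 per unit

Social marginal benefit = demand − MEC = 69.4 - 4.3x.
Set SMB = MC: 69.4 - 4.3x = 25.1 + 3.5x → x* = 5.6795.
The Pigouvian tax equals MEC at x*: 14.6 + 0.9×5.6795 = 19.7116.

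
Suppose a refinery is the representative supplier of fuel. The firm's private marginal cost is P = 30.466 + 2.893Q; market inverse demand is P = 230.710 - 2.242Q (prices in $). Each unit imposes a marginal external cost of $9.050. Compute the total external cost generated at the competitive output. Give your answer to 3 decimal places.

Market equilibrium (private): 30.466 + 2.893Q = 230.710 - 2.242Q → Q_m = 38.9959.
Total external cost = MEC × Q_m = 9.050 × 38.9959 = 352.9129.

$352.913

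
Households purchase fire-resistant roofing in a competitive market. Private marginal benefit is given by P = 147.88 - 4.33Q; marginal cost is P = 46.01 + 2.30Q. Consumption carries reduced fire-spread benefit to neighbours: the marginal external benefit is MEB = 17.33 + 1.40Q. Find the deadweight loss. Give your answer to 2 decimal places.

DWL = 144.23

Market equilibrium (private): 46.01 + 2.30Q = 147.88 - 4.33Q → Q_m = 15.3650.
Social marginal benefit = demand + MEB = 165.21 - 2.93Q.
Set SMB = MC: 165.21 - 2.93Q = 46.01 + 2.30Q → Q* = 22.7916.
The loss is the area between SMB and MC from Q* to Q_m; with linear curves that's a triangle of height MEB(Q_m).
DWL = ½ × 7.4266 × 38.8410 = 144.2283.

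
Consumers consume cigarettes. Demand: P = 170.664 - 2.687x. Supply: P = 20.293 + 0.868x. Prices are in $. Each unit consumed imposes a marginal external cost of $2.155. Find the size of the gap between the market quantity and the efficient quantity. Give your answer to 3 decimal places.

Market equilibrium (private): 20.293 + 0.868x = 170.664 - 2.687x → x_m = 42.2985.
Social marginal benefit = demand − MEC = 168.509 - 2.687x.
Set SMB = MC: 168.509 - 2.687x = 20.293 + 0.868x → x* = 41.6923.
Gap = |42.2985 − 41.6923| = 0.6062.

0.606 units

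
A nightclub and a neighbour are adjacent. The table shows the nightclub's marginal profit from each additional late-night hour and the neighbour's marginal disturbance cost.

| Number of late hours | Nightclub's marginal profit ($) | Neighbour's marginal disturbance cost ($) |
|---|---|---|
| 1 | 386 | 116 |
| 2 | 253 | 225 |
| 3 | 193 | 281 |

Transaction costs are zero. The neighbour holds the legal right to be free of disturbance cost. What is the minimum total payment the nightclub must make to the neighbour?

$341

Efficient level: marginal profit ≥ marginal disturbance cost through level 2, so k* = 2.
With the neighbour holding the right, the nightclub must at least compensate total damage at k*: 116 + 225 = 341.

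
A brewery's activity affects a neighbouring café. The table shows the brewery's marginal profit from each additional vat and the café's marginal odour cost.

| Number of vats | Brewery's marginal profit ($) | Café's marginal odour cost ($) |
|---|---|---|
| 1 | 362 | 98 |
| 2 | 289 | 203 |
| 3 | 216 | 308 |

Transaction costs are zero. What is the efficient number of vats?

Bargaining reaches the level where marginal profit last exceeds marginal odour cost.
That holds through level 2 (289 ≥ 203) but not at 3 (216 < 308).

2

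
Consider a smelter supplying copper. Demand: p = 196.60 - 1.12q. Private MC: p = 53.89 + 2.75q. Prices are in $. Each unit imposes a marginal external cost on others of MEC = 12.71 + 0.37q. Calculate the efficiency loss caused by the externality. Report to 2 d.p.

Market equilibrium (private): 53.89 + 2.75q = 196.60 - 1.12q → q_m = 36.8760.
Social marginal cost = private MC + MEC = 66.60 + 3.12q.
Set SMC = demand: 66.60 + 3.12q = 196.60 - 1.12q → q* = 30.6604.
Height of the DWL triangle at q_m is SMC(q_m) − demand(q_m) = MEC(q_m) = 26.3541.
DWL = ½ × 6.2156 × 26.3541 = 81.9033.

DWL = $81.90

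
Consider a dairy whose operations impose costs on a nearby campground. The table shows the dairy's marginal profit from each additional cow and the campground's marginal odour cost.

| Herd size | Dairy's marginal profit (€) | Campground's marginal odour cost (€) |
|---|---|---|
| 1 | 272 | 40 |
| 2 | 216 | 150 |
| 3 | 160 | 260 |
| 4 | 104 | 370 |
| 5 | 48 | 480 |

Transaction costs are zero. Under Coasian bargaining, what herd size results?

Bargaining reaches the level where marginal profit last exceeds marginal odour cost.
That holds through level 2 (216 ≥ 150) but not at 3 (160 < 260).

2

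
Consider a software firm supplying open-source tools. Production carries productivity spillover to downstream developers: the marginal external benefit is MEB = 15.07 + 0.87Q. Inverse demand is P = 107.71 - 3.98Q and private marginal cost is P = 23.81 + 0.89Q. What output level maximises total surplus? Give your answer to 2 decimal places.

Social marginal cost = private MC − MEB = 8.74 + 0.02Q.
Set SMC = demand: 8.74 + 0.02Q = 107.71 - 3.98Q → Q* = 24.7425.

Q* = 24.74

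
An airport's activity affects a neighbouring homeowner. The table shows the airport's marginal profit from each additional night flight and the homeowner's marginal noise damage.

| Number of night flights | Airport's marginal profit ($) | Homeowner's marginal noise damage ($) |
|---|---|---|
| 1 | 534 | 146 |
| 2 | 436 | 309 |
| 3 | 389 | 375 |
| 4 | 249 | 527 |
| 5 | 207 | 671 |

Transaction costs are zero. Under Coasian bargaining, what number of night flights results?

3

Bargaining reaches the level where marginal profit last exceeds marginal noise damage.
That holds through level 3 (389 ≥ 375) but not at 4 (249 < 527).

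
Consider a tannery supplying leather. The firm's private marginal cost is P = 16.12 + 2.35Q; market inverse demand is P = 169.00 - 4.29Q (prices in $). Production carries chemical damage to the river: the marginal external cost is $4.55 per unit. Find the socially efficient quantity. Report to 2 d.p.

Q* = 22.34

Social marginal cost = private MC + MEC = 20.67 + 2.35Q.
Set SMC = demand: 20.67 + 2.35Q = 169.00 - 4.29Q → Q* = 22.3389.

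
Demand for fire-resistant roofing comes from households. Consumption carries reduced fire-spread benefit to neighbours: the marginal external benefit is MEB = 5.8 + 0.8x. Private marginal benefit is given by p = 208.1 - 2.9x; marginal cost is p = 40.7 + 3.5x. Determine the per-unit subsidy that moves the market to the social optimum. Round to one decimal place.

Social marginal benefit = demand + MEB = 213.9 - 2.1x.
Set SMB = MC: 213.9 - 2.1x = 40.7 + 3.5x → x* = 30.9286.
The Pigouvian subsidy equals MEB at x*: 5.8 + 0.8×30.9286 = 30.5429.

subsidy = 30.5 per unit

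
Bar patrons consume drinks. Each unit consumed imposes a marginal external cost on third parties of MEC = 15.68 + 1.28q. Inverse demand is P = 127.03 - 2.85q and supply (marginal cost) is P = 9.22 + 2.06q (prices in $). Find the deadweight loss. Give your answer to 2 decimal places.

DWL = $173.85

Market equilibrium (private): 9.22 + 2.06q = 127.03 - 2.85q → q_m = 23.9939.
Social marginal benefit = demand − MEC = 111.35 - 4.13q.
Set SMB = MC: 111.35 - 4.13q = 9.22 + 2.06q → q* = 16.4992.
The loss is the area between SMB and MC from q* to q_m; with linear curves that's a triangle of height MEC(q_m).
DWL = ½ × 7.4947 × 46.3922 = 173.8478.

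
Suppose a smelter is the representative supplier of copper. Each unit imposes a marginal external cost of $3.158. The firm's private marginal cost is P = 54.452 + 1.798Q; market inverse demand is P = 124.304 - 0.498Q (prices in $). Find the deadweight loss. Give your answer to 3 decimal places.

DWL = $2.172

Market equilibrium (private): 54.452 + 1.798Q = 124.304 - 0.498Q → Q_m = 30.4233.
Social marginal cost = private MC + MEC = 57.610 + 1.798Q.
Set SMC = demand: 57.610 + 1.798Q = 124.304 - 0.498Q → Q* = 29.0479.
Height of the DWL triangle at Q_m is SMC(Q_m) − demand(Q_m) = MEC(Q_m) = 3.1580.
DWL = ½ × 1.3754 × 3.1580 = 2.1718.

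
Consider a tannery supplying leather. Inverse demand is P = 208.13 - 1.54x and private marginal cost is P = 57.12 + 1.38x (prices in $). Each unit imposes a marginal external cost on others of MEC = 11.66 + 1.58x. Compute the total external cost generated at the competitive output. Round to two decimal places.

$2715.88

Market equilibrium (private): 57.12 + 1.38x = 208.13 - 1.54x → x_m = 51.7158.
Total external cost = ∫₀^{x_m} (11.66 + 1.58x) dx = 11.66×51.7158 + ½×1.58×51.7158² = 2715.8802.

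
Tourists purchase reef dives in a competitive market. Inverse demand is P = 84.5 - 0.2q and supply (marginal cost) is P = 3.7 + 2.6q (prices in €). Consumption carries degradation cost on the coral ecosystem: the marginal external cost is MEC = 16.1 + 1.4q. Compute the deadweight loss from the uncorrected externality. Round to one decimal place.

DWL = €380.0

Market equilibrium (private): 3.7 + 2.6q = 84.5 - 0.2q → q_m = 28.8571.
Social marginal benefit = demand − MEC = 68.4 - 1.6q.
Set SMB = MC: 68.4 - 1.6q = 3.7 + 2.6q → q* = 15.4048.
Between q* and q_m the wedge MC − SMB runs linearly from 0 to MEC(q_m), so the loss is a triangle.
DWL = ½ × 13.4523 × 56.5000 = 380.0275.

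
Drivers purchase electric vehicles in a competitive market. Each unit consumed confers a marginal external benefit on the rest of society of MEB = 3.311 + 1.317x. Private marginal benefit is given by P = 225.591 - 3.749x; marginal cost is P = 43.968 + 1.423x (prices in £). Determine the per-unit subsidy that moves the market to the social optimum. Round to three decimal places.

subsidy = £66.491 per unit

Social marginal benefit = demand + MEB = 228.902 - 2.432x.
Set SMB = MC: 228.902 - 2.432x = 43.968 + 1.423x → x* = 47.9725.
The Pigouvian subsidy equals MEB at x*: 3.311 + 1.317×47.9725 = 66.4908.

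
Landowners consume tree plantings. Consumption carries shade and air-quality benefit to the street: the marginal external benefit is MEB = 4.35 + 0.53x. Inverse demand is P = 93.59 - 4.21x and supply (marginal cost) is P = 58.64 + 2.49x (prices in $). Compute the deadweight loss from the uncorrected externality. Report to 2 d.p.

Market equilibrium (private): 58.64 + 2.49x = 93.59 - 4.21x → x_m = 5.2164.
Social marginal benefit = demand + MEB = 97.94 - 3.68x.
Set SMB = MC: 97.94 - 3.68x = 58.64 + 2.49x → x* = 6.3695.
Height of the DWL triangle at x_m is SMB(x_m) − MC(x_m) = MEB(x_m) = 7.1147.
DWL = ½ × 1.1531 × 7.1147 = 4.1020.

DWL = $4.10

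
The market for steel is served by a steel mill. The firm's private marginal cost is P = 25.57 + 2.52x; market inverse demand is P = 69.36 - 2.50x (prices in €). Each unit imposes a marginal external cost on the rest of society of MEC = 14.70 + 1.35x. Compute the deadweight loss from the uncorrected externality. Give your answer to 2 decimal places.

Market equilibrium (private): 25.57 + 2.52x = 69.36 - 2.50x → x_m = 8.7231.
Social marginal cost = private MC + MEC = 40.27 + 3.87x.
Set SMC = demand: 40.27 + 3.87x = 69.36 - 2.50x → x* = 4.5667.
The loss is the area between SMC and demand from x* to x_m; with linear curves that's a triangle of height MEC(x_m).
DWL = ½ × 4.1564 × 26.4762 = 55.0228.

DWL = €55.02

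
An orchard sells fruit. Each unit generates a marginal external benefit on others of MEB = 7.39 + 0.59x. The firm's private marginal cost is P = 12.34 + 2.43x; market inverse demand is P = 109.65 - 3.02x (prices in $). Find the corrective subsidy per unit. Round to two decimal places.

Social marginal cost = private MC − MEB = 4.95 + 1.84x.
Set SMC = demand: 4.95 + 1.84x = 109.65 - 3.02x → x* = 21.5432.
The Pigouvian subsidy equals MEB at x*: 7.39 + 0.59×21.5432 = 20.1005.

subsidy = $20.10 per unit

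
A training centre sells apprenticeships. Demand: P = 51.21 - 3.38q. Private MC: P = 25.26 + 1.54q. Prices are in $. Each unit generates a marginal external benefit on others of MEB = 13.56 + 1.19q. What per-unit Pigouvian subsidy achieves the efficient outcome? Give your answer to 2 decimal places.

subsidy = $26.17 per unit

Social marginal cost = private MC − MEB = 11.70 + 0.35q.
Set SMC = demand: 11.70 + 0.35q = 51.21 - 3.38q → q* = 10.5925.
The Pigouvian subsidy equals MEB at q*: 13.56 + 1.19×10.5925 = 26.1651.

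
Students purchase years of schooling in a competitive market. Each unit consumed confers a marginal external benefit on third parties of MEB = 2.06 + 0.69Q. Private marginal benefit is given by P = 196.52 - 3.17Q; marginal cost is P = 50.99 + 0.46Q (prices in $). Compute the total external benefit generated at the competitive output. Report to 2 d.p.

$637.10

Market equilibrium (private): 50.99 + 0.46Q = 196.52 - 3.17Q → Q_m = 40.0909.
Total external benefit = ∫₀^{Q_m} (2.06 + 0.69Q) dQ = 2.06×40.0909 + ½×0.69×40.0909² = 637.0989.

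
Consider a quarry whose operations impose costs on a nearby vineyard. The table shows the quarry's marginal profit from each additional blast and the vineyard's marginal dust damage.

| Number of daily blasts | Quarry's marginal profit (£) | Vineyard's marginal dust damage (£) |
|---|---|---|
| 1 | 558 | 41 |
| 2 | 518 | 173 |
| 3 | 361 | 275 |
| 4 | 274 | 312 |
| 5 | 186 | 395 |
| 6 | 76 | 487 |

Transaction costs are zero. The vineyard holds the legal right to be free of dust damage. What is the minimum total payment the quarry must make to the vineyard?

£489

Efficient level: marginal profit ≥ marginal dust damage through level 3, so k* = 3.
With the vineyard holding the right, the quarry must at least compensate total damage at k*: 41 + 173 + 275 = 489.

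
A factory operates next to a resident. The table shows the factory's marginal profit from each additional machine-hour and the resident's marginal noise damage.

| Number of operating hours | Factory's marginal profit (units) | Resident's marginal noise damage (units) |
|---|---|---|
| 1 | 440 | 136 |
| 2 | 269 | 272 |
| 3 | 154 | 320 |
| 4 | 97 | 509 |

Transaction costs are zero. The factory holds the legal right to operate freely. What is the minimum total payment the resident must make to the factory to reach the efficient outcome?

520

Left alone the factory would choose level 4 (marginal profit stays positive).
Efficient level: k* = 1 (marginal profit ≥ marginal noise damage through 1).
The resident must at least cover the factory's forgone profit from cutting 4→1: 269 + 154 + 97 = 520.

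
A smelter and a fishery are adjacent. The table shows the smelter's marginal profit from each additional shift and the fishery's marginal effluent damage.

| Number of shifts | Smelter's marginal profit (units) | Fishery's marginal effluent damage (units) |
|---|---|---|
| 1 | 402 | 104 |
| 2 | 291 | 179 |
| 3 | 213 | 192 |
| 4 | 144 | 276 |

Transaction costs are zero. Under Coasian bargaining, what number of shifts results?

3

Bargaining reaches the level where marginal profit last exceeds marginal effluent damage.
That holds through level 3 (213 ≥ 192) but not at 4 (144 < 276).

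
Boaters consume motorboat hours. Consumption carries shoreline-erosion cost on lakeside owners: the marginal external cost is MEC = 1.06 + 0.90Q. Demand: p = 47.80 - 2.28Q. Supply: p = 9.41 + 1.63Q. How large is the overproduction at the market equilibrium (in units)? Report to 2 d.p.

2.06 units

Market equilibrium (private): 9.41 + 1.63Q = 47.80 - 2.28Q → Q_m = 9.8184.
Social marginal benefit = demand − MEC = 46.74 - 3.18Q.
Set SMB = MC: 46.74 - 3.18Q = 9.41 + 1.63Q → Q* = 7.7609.
Gap = |9.8184 − 7.7609| = 2.0575.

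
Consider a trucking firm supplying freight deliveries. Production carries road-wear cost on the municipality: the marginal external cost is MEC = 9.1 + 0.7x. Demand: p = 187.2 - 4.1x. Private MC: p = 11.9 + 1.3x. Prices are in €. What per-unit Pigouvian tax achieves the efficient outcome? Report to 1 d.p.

tax = €28.2 per unit

Social marginal cost = private MC + MEC = 21.0 + 2.0x.
Set SMC = demand: 21.0 + 2.0x = 187.2 - 4.1x → x* = 27.2459.
The Pigouvian tax equals MEC at x*: 9.1 + 0.7×27.2459 = 28.1721.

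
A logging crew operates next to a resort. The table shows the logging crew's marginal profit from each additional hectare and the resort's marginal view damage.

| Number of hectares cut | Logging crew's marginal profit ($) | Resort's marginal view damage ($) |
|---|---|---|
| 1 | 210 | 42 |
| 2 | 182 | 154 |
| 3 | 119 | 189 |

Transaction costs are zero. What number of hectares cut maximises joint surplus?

Bargaining reaches the level where marginal profit last exceeds marginal view damage.
That holds through level 2 (182 ≥ 154) but not at 3 (119 < 189).

2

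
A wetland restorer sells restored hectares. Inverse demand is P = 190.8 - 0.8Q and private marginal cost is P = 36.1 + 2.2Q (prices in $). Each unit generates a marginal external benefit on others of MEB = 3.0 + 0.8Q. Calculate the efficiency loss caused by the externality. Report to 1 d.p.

DWL = $445.1

Market equilibrium (private): 36.1 + 2.2Q = 190.8 - 0.8Q → Q_m = 51.5667.
Social marginal cost = private MC − MEB = 33.1 + 1.4Q.
Set SMC = demand: 33.1 + 1.4Q = 190.8 - 0.8Q → Q* = 71.6818.
The loss is the area between SMC and demand from Q* to Q_m; with linear curves that's a triangle of height MEB(Q_m).
DWL = ½ × 20.1151 × 44.2533 = 445.0798.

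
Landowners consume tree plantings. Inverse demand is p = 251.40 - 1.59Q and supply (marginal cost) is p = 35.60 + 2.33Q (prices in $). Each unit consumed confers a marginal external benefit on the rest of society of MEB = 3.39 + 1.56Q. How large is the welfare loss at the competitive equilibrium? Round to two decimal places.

Market equilibrium (private): 35.60 + 2.33Q = 251.40 - 1.59Q → Q_m = 55.0510.
Social marginal benefit = demand + MEB = 254.79 - 0.03Q.
Set SMB = MC: 254.79 - 0.03Q = 35.60 + 2.33Q → Q* = 92.8771.
Between Q* and Q_m the wedge SMB − MC runs linearly from 0 to MEB(Q_m), so the loss is a triangle.
DWL = ½ × 37.8261 × 89.2696 = 1688.3604.

DWL = $1688.36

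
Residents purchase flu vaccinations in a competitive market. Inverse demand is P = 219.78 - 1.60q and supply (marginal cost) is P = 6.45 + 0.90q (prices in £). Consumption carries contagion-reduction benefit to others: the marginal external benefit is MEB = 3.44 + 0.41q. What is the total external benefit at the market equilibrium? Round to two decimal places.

£1786.26

Market equilibrium (private): 6.45 + 0.90q = 219.78 - 1.60q → q_m = 85.3320.
Total external benefit = ∫₀^{q_m} (3.44 + 0.41q) dq = 3.44×85.3320 + ½×0.41×85.3320² = 1786.2599.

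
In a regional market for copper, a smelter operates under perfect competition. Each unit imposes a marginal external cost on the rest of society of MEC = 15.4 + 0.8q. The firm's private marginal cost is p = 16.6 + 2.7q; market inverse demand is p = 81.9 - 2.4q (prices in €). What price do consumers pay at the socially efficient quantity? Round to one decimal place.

P = €61.6

Social marginal cost = private MC + MEC = 32.0 + 3.5q.
Set SMC = demand: 32.0 + 3.5q = 81.9 - 2.4q → q* = 8.4576.
Consumer price on the demand curve at q*: 81.9 − 2.4×8.4576 = 61.6018.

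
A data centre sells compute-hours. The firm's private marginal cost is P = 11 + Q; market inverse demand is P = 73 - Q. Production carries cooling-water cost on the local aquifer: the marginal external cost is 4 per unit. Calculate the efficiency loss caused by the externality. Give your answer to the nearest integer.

DWL = 4

Market equilibrium (private): 11 + Q = 73 - Q → Q_m = 31.0000.
Social marginal cost = private MC + MEC = 15 + Q.
Set SMC = demand: 15 + Q = 73 - Q → Q* = 29.0000.
The welfare-loss triangle has base |Q_m − Q*| and height MEC(Q_m) (the vertical gap between SMC and demand is zero at Q* and MEC at Q_m).
DWL = ½ × 2.0000 × 4.0000 = 4.0000.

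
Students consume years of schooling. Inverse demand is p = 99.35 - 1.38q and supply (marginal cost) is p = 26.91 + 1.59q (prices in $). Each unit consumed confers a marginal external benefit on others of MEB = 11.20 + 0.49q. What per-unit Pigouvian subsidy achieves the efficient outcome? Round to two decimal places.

Social marginal benefit = demand + MEB = 110.55 - 0.89q.
Set SMB = MC: 110.55 - 0.89q = 26.91 + 1.59q → q* = 33.7258.
The Pigouvian subsidy equals MEB at q*: 11.20 + 0.49×33.7258 = 27.7256.

subsidy = $27.73 per unit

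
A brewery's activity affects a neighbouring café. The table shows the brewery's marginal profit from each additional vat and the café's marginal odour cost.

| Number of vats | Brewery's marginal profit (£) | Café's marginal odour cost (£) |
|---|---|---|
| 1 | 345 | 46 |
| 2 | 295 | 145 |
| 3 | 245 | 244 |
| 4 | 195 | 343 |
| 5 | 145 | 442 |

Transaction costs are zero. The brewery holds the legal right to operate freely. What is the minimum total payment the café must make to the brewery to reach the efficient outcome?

Left alone the brewery would choose level 5 (marginal profit stays positive).
Efficient level: k* = 3 (marginal profit ≥ marginal odour cost through 3).
The café must at least cover the brewery's forgone profit from cutting 5→3: 195 + 145 = 340.

£340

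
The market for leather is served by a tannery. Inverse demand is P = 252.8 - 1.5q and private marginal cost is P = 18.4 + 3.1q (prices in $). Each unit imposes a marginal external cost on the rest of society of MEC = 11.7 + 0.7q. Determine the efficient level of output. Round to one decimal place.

Social marginal cost = private MC + MEC = 30.1 + 3.8q.
Set SMC = demand: 30.1 + 3.8q = 252.8 - 1.5q → q* = 42.0189.

q* = 42.0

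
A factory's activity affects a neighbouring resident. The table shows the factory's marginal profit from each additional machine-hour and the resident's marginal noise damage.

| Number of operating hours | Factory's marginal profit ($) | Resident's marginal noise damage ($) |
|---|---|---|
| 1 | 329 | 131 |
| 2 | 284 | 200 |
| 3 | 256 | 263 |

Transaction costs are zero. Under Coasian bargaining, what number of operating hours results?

Bargaining reaches the level where marginal profit last exceeds marginal noise damage.
That holds through level 2 (284 ≥ 200) but not at 3 (256 < 263).

2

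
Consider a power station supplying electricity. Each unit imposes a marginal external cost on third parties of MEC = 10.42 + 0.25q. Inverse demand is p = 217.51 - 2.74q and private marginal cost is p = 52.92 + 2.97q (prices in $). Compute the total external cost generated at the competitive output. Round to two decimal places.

Market equilibrium (private): 52.92 + 2.97q = 217.51 - 2.74q → q_m = 28.8249.
Total external cost = ∫₀^{q_m} (10.42 + 0.25q) dq = 10.42×28.8249 + ½×0.25×28.8249² = 404.2148.

$404.21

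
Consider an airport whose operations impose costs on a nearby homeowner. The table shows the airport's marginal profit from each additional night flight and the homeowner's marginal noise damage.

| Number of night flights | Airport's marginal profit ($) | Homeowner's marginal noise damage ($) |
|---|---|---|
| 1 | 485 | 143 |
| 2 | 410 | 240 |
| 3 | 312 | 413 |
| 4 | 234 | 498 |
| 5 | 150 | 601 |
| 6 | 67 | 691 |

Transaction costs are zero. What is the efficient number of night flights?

Bargaining reaches the level where marginal profit last exceeds marginal noise damage.
That holds through level 2 (410 ≥ 240) but not at 3 (312 < 413).

2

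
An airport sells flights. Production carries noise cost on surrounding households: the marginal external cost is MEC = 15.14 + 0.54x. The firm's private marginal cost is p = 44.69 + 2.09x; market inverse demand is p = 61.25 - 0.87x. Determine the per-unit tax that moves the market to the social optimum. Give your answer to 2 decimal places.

Social marginal cost = private MC + MEC = 59.83 + 2.63x.
Set SMC = demand: 59.83 + 2.63x = 61.25 - 0.87x → x* = 0.4057.
The Pigouvian tax equals MEC at x*: 15.14 + 0.54×0.4057 = 15.3591.

tax = 15.36 per unit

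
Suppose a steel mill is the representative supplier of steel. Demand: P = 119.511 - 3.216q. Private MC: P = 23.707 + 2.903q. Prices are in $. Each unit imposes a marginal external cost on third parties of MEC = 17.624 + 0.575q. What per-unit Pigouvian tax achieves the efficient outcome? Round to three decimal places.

Social marginal cost = private MC + MEC = 41.331 + 3.478q.
Set SMC = demand: 41.331 + 3.478q = 119.511 - 3.216q → q* = 11.6791.
The Pigouvian tax equals MEC at q*: 17.624 + 0.575×11.6791 = 24.3395.

tax = $24.339 per unit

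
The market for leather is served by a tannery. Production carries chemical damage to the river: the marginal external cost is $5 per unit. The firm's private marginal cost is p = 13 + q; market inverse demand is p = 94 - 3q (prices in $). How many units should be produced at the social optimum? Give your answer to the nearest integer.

q* = 19

Social marginal cost = private MC + MEC = 18 + q.
Set SMC = demand: 18 + q = 94 - 3q → q* = 19.0000.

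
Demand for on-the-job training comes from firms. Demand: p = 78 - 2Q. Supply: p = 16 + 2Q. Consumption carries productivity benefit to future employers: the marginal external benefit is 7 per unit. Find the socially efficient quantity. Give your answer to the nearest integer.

Social marginal benefit = demand + MEB = 85 - 2Q.
Set SMB = MC: 85 - 2Q = 16 + 2Q → Q* = 17.2500.

Q* = 17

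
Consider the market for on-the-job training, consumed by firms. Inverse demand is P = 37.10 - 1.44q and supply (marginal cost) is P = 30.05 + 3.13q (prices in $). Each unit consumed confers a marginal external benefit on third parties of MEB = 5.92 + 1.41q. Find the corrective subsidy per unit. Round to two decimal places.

Social marginal benefit = demand + MEB = 43.02 - 0.03q.
Set SMB = MC: 43.02 - 0.03q = 30.05 + 3.13q → q* = 4.1044.
The Pigouvian subsidy equals MEB at q*: 5.92 + 1.41×4.1044 = 11.7072.

subsidy = $11.71 per unit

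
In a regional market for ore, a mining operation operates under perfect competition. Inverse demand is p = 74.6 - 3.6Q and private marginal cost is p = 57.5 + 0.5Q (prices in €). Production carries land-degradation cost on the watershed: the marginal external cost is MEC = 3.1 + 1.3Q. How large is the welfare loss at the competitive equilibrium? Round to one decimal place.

Market equilibrium (private): 57.5 + 0.5Q = 74.6 - 3.6Q → Q_m = 4.1707.
Social marginal cost = private MC + MEC = 60.6 + 1.8Q.
Set SMC = demand: 60.6 + 1.8Q = 74.6 - 3.6Q → Q* = 2.5926.
The loss is the area between SMC and demand from Q* to Q_m; with linear curves that's a triangle of height MEC(Q_m).
DWL = ½ × 1.5781 × 8.5220 = 6.7243.

DWL = €6.7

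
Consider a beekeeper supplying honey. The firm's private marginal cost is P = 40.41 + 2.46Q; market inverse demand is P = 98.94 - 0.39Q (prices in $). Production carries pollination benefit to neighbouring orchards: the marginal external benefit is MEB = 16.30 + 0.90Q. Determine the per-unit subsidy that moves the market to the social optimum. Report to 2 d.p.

subsidy = $50.84 per unit

Social marginal cost = private MC − MEB = 24.11 + 1.56Q.
Set SMC = demand: 24.11 + 1.56Q = 98.94 - 0.39Q → Q* = 38.3744.
The Pigouvian subsidy equals MEB at Q*: 16.30 + 0.90×38.3744 = 50.8370.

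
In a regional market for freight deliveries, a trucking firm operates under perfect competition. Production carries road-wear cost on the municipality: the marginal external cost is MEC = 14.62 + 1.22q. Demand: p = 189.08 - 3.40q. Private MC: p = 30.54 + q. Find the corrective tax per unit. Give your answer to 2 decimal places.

Social marginal cost = private MC + MEC = 45.16 + 2.22q.
Set SMC = demand: 45.16 + 2.22q = 189.08 - 3.40q → q* = 25.6085.
The Pigouvian tax equals MEC at q*: 14.62 + 1.22×25.6085 = 45.8624.

tax = 45.86 per unit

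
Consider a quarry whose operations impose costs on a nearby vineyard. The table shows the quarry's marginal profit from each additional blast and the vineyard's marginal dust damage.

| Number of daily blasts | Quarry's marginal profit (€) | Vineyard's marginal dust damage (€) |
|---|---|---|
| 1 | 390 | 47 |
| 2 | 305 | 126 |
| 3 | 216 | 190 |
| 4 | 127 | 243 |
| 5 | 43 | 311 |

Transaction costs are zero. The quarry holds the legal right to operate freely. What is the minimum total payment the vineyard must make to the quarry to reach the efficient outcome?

€170

Left alone the quarry would choose level 5 (marginal profit stays positive).
Efficient level: k* = 3 (marginal profit ≥ marginal dust damage through 3).
The vineyard must at least cover the quarry's forgone profit from cutting 5→3: 127 + 43 = 170.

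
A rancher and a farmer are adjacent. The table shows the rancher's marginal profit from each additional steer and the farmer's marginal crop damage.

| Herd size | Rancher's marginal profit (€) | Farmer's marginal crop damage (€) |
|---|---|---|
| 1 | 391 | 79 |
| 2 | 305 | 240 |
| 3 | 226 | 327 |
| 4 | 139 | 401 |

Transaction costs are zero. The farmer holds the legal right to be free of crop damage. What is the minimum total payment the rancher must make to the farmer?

€319

Efficient level: marginal profit ≥ marginal crop damage through level 2, so k* = 2.
With the farmer holding the right, the rancher must at least compensate total damage at k*: 79 + 240 = 319.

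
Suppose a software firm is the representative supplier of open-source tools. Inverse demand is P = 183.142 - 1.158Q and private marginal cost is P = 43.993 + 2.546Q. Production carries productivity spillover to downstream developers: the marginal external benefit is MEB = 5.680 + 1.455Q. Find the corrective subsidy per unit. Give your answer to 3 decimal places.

subsidy = 99.378 per unit

Social marginal cost = private MC − MEB = 38.313 + 1.091Q.
Set SMC = demand: 38.313 + 1.091Q = 183.142 - 1.158Q → Q* = 64.3971.
The Pigouvian subsidy equals MEB at Q*: 5.680 + 1.455×64.3971 = 99.3778.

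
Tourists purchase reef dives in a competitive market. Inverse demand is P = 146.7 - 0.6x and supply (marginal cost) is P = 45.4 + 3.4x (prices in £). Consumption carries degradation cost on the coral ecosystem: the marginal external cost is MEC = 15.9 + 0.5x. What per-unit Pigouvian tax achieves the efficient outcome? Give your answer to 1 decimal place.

tax = £25.4 per unit

Social marginal benefit = demand − MEC = 130.8 - 1.1x.
Set SMB = MC: 130.8 - 1.1x = 45.4 + 3.4x → x* = 18.9778.
The Pigouvian tax equals MEC at x*: 15.9 + 0.5×18.9778 = 25.3889.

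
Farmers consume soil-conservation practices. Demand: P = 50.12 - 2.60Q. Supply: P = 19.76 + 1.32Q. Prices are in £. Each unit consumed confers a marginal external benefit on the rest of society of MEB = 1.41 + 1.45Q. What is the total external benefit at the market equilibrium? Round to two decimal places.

Market equilibrium (private): 19.76 + 1.32Q = 50.12 - 2.60Q → Q_m = 7.7449.
Total external benefit = ∫₀^{Q_m} (1.41 + 1.45Q) dQ = 1.41×7.7449 + ½×1.45×7.7449² = 54.4083.

£54.41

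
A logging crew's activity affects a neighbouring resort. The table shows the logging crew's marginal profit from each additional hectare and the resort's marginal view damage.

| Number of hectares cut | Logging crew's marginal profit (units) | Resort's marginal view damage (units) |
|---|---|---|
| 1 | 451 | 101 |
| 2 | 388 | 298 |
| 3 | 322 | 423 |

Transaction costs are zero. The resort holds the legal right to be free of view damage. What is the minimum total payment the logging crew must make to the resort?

Efficient level: marginal profit ≥ marginal view damage through level 2, so k* = 2.
With the resort holding the right, the logging crew must at least compensate total damage at k*: 101 + 298 = 399.

399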